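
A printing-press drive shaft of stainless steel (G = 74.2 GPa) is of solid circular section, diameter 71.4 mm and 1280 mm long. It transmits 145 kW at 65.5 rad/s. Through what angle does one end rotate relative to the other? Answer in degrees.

0.858°

ω = 65.5 rad/s, so T = P/ω = 145×10³ / 65.50 = 2214 N·m.
J = πd⁴/32 = π(0.0714)⁴/32 = 2.551×10^-6 m⁴.
θ = T·L/(G·J) = 2214 × 1.28 / (74.2×10⁹ × 2.551×10^-6) = 0.01497 rad.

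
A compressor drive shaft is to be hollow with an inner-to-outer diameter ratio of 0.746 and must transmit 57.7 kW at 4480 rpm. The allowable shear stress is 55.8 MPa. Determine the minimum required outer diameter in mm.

25.3 mm

ω = 2π·4480/60 = 469.1 rad/s, so T = P/ω = 57.7×10³ / 469.1 = 123.0 N·m.
For a hollow shaft with d_i/d_o = 0.746: τ_max = 16T/(π d_o³ (1−k⁴)), so d_o = [16T/(π τ_allow (1−k⁴))]^(1/3) = [16·123.0/(π·5.58×10^7·0.6903)]^(1/3) = 0.02534 m.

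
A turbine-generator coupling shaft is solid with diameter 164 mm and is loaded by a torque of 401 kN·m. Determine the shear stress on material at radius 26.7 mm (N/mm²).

J = πd⁴/32 = π(0.164)⁴/32 = 7.102×10^-5 m⁴.
Shear stress varies linearly with radius: τ = T·r/J = 401000 × 0.0267 / 7.102×10^-5 = 1.508×10^8 Pa.

151 N/mm²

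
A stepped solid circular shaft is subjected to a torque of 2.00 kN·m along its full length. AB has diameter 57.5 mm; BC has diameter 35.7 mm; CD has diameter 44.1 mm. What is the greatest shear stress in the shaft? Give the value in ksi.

Under the same torque, τ_max = 16T/(πd³) is largest where d is smallest — segment BC (d = 35.7 mm).
τ_max = 16·2000/(π·(0.0357)³) = 2.239×10^8 Pa.

32.5 ksi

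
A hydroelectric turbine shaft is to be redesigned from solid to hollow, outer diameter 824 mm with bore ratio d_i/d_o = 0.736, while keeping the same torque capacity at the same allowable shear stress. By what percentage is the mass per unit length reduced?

42.2 %

Equal τ_max and T ⇒ the solid shaft needs d_s³ = d_o³(1−k⁴), so d_s = 824·(1−0.736⁴)^(1/3) = 733.9 mm.
Area ratio A_h/A_s = d_o²(1−k²)/d_s² = (1−k²)/(1−k⁴)^(2/3) = 0.5777.
Mass saving = 1 − 0.5777 = 42.2 %.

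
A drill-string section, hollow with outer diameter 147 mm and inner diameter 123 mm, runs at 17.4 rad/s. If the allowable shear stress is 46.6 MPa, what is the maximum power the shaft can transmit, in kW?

258 kW

J = π(d_o⁴ − d_i⁴)/32 = π(0.147⁴ − 0.123⁴)/32 = 2.337×10^-5 m⁴.
T_max = τ_allow·J/r = 4.66×10^7 × 2.337×10^-5 / 0.0735 = 14820 N·m.
ω = 17.4 rad/s, so P_max = T_max·ω = 2.578×10^5 W.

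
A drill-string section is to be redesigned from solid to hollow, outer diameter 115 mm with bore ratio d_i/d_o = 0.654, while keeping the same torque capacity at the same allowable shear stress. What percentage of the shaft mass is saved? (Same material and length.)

34.5 %

Equal τ_max and T ⇒ the solid shaft needs d_s³ = d_o³(1−k⁴), so d_s = 115·(1−0.654⁴)^(1/3) = 107.5 mm.
Area ratio A_h/A_s = d_o²(1−k²)/d_s² = (1−k²)/(1−k⁴)^(2/3) = 0.6548.
Mass saving = 1 − 0.6548 = 34.5 %.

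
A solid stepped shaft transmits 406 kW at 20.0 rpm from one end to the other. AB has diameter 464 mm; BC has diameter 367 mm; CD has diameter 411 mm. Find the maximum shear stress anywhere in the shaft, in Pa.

2.00e7 Pa

ω = 2π·20.0/60 = 2.094 rad/s, so T = P/ω = 406×10³ / 2.094 = 193900 N·m.
Under the same torque, τ_max = 16T/(πd³) is largest where d is smallest — segment BC (d = 367 mm).
τ_max = 16·193900/(π·(0.367)³) = 1.997×10^7 Pa.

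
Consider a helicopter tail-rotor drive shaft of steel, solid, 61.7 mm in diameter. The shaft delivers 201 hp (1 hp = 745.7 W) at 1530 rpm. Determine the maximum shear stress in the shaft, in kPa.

ω = 2π·1530/60 = 160.2 rad/s, so T = P/ω = 201×745.7 / 160.2 = 935.5 N·m.
J = πd⁴/32 = π(0.0617)⁴/32 = 1.423×10^-6 m⁴.
τ_max = T·r/J = 935.5 × 0.0309 / 1.423×10^-6 = 2.028×10^7 Pa.

20300 kPa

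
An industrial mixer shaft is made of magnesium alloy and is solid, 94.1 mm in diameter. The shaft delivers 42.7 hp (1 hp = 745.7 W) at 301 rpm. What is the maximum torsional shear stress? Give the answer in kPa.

6170 kPa

ω = 2π·301/60 = 31.52 rad/s, so T = P/ω = 42.7×745.7 / 31.52 = 1010 N·m.
J = πd⁴/32 = π(0.0941)⁴/32 = 7.698×10^-6 m⁴.
τ_max = T·r/J = 1010 × 0.0470 / 7.698×10^-6 = 6.174×10^6 Pa.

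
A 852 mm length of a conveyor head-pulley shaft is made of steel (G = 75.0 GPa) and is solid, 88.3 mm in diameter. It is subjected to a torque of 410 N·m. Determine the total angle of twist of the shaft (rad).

7.80e-4 rad

J = πd⁴/32 = π(0.0883)⁴/32 = 5.968×10^-6 m⁴.
θ = T·L/(G·J) = 410.0 × 0.852 / (75.0×10⁹ × 5.968×10^-6) = 7.804×10^-4 rad.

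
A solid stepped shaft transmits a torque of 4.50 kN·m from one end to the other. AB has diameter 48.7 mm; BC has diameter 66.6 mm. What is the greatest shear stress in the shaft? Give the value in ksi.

28.8 ksi

Under the same torque, τ_max = 16T/(πd³) is largest where d is smallest — segment AB (d = 48.7 mm).
τ_max = 16·4500/(π·(0.0487)³) = 1.984×10^8 Pa.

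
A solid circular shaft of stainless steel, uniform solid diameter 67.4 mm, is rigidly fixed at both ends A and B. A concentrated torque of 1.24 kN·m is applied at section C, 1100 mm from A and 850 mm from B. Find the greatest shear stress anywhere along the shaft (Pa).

With uniform GJ and both ends fixed, compatibility θ_AC = θ_CB gives T_A·a = T_B·b, together with T_A + T_B = T₀.
T_A = T₀·b/(a+b) = 1240·850/1950 = 540.5 N·m; T_B = 699.5 N·m.
τ in each portion: τ_AC = 8.99×10^6 Pa, τ_CB = 1.16×10^7 Pa; maximum is in CB.
τ_max = T_CB·r/J = 699.5·0.0337/2.03×10^-6 = 1.164×10^7 Pa.

1.16e7 Pa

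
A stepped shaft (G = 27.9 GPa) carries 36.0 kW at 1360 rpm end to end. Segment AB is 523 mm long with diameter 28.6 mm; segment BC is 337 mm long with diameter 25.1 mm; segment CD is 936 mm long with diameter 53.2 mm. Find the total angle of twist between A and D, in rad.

ω = 2π·1360/60 = 142.4 rad/s, so T = P/ω = 36.0×10³ / 142.4 = 252.8 N·m.
J_AB = π(0.0286)⁴/32 = 6.57×10^-8 m⁴; J_BC = π(0.0251)⁴/32 = 3.90×10^-8 m⁴; J_CD = π(0.0532)⁴/32 = 7.86×10^-7 m⁴.
θ = (T/G)·Σ L_i/J_i = (252.8/27.9×10⁹)·(0.523/6.57×10^-8 + 0.337/3.90×10^-8 + 0.936/7.86×10^-7) = 0.1613 rad.

0.161 rad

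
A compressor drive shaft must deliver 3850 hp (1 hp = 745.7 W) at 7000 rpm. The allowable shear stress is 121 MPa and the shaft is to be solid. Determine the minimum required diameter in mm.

54.8 mm

ω = 2π·7000/60 = 733.0 rad/s, so T = P/ω = 3850×745.7 / 733.0 = 3917 N·m.
For a solid shaft τ_max = 16T/(πd³), so d = (16T/(π τ_allow))^(1/3) = (16·3917/(π·1.21×10^8))^(1/3) = 0.05483 m.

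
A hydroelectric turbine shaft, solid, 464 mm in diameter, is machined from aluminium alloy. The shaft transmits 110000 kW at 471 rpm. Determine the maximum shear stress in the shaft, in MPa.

114 MPa

ω = 2π·471/60 = 49.32 rad/s, so T = P/ω = 110000×10³ / 49.32 = 2.230e6 N·m.
J = πd⁴/32 = π(0.464)⁴/32 = 4.551×10^-3 m⁴.
τ_max = T·r/J = 2.230e6 × 0.232 / 4.551×10^-3 = 1.137×10^8 Pa.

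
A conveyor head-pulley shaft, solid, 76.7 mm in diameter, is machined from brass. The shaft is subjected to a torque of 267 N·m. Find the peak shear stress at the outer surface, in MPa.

3.01 MPa

J = πd⁴/32 = π(0.0767)⁴/32 = 3.398×10^-6 m⁴.
τ_max = T·r/J = 267.0 × 0.0384 / 3.398×10^-6 = 3.014×10^6 Pa.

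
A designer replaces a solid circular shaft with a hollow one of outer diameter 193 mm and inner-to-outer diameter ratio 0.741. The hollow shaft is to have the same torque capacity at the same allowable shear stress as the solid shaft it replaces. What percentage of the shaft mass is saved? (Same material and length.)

Equal τ_max and T ⇒ the solid shaft needs d_s³ = d_o³(1−k⁴), so d_s = 193·(1−0.741⁴)^(1/3) = 171.2 mm.
Area ratio A_h/A_s = d_o²(1−k²)/d_s² = (1−k²)/(1−k⁴)^(2/3) = 0.5728.
Mass saving = 1 − 0.5728 = 42.7 %.

42.7 %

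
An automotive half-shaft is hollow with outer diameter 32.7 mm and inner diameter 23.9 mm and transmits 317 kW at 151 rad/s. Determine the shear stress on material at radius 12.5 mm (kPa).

ω = 151 rad/s, so T = P/ω = 317×10³ / 151.0 = 2099 N·m.
J = π(d_o⁴ − d_i⁴)/32 = π(0.0327⁴ − 0.0239⁴)/32 = 8.022×10^-8 m⁴.
Shear stress varies linearly with radius: τ = T·r/J = 2099 × 0.0125 / 8.022×10^-8 = 3.271×10^8 Pa.

327000 kPa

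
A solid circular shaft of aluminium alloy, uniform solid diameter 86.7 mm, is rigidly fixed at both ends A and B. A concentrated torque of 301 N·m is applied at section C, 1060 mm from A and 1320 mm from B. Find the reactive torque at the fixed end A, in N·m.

167 N·m

With uniform GJ and both ends fixed, compatibility θ_AC = θ_CB gives T_A·a = T_B·b, together with T_A + T_B = T₀.
T_A = T₀·b/(a+b) = 301.0·1320/2380 = 166.9 N·m; T_B = 134.1 N·m.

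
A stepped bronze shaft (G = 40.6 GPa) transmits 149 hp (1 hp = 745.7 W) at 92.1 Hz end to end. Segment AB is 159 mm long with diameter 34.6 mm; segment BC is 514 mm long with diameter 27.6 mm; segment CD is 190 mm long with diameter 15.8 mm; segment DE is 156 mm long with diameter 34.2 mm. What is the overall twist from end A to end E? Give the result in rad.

0.200 rad

ω = 2π·92.1 = 578.7 rad/s, so T = P/ω = 149×745.7 / 578.7 = 192.0 N·m.
J_AB = π(0.0346)⁴/32 = 1.41×10^-7 m⁴; J_BC = π(0.0276)⁴/32 = 5.70×10^-8 m⁴; J_CD = π(0.0158)⁴/32 = 6.12×10^-9 m⁴; J_DE = π(0.0342)⁴/32 = 1.34×10^-7 m⁴.
θ = (T/G)·Σ L_i/J_i = (192.0/40.6×10⁹)·(0.159/1.41×10^-7 + 0.514/5.70×10^-8 + 0.190/6.12×10^-9 + 0.156/1.34×10^-7) = 0.2004 rad.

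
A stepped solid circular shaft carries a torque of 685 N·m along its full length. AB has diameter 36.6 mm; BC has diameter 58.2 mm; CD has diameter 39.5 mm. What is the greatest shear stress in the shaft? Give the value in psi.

10300 psi

Under the same torque, τ_max = 16T/(πd³) is largest where d is smallest — segment AB (d = 36.6 mm).
τ_max = 16·685.0/(π·(0.0366)³) = 7.116×10^7 Pa.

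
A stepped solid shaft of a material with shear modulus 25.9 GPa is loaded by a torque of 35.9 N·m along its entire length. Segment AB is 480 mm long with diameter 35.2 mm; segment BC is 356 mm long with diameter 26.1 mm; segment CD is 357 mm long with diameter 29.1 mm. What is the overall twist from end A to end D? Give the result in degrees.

1.28°

J_AB = π(0.0352)⁴/32 = 1.51×10^-7 m⁴; J_BC = π(0.0261)⁴/32 = 4.56×10^-8 m⁴; J_CD = π(0.0291)⁴/32 = 7.04×10^-8 m⁴.
θ = (T/G)·Σ L_i/J_i = (35.90/25.9×10⁹)·(0.480/1.51×10^-7 + 0.356/4.56×10^-8 + 0.357/7.04×10^-8) = 0.02227 rad.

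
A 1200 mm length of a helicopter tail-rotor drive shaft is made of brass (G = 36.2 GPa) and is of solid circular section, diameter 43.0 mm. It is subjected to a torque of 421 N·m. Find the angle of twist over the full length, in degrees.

2.38°

J = πd⁴/32 = π(0.0430)⁴/32 = 3.356×10^-7 m⁴.
θ = T·L/(G·J) = 421.0 × 1.20 / (36.2×10⁹ × 3.356×10^-7) = 0.04158 rad.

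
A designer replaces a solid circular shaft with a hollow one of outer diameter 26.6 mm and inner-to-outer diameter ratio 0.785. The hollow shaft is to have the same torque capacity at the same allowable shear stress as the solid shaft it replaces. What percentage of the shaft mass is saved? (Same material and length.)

Equal τ_max and T ⇒ the solid shaft needs d_s³ = d_o³(1−k⁴), so d_s = 26.6·(1−0.785⁴)^(1/3) = 22.69 mm.
Area ratio A_h/A_s = d_o²(1−k²)/d_s² = (1−k²)/(1−k⁴)^(2/3) = 0.5277.
Mass saving = 1 − 0.5277 = 47.2 %.

47.2 %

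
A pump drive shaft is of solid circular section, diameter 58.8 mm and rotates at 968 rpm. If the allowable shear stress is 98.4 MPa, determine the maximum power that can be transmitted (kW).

J = πd⁴/32 = π(0.0588)⁴/32 = 1.174×10^-6 m⁴.
T_max = τ_allow·J/r = 9.84×10^7 × 1.174×10^-6 / 0.0294 = 3928 N·m.
ω = 2π·968/60 = 101.4 rad/s, so P_max = T_max·ω = 3.982×10^5 W.

398 kW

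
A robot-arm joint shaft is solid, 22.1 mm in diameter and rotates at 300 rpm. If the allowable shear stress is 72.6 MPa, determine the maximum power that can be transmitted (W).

4830 W

J = πd⁴/32 = π(0.0221)⁴/32 = 2.342×10^-8 m⁴.
T_max = τ_allow·J/r = 7.26×10^7 × 2.342×10^-8 / 0.0111 = 153.9 N·m.
ω = 2π·300/60 = 31.42 rad/s, so P_max = T_max·ω = 4834 W.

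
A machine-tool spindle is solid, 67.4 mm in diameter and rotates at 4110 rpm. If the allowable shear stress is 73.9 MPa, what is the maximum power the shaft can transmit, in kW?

J = πd⁴/32 = π(0.0674)⁴/32 = 2.026×10^-6 m⁴.
T_max = τ_allow·J/r = 7.39×10^7 × 2.026×10^-6 / 0.0337 = 4443 N·m.
ω = 2π·4110/60 = 430.4 rad/s, so P_max = T_max·ω = 1.912×10^6 W.

1910 kW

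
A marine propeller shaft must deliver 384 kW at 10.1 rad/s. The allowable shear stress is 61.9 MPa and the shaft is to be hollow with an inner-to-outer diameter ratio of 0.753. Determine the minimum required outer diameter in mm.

ω = 10.1 rad/s, so T = P/ω = 384×10³ / 10.10 = 38020 N·m.
For a hollow shaft with d_i/d_o = 0.753: τ_max = 16T/(π d_o³ (1−k⁴)), so d_o = [16T/(π τ_allow (1−k⁴))]^(1/3) = [16·38020/(π·6.19×10^7·0.6785)]^(1/3) = 0.1664 m.

166 mm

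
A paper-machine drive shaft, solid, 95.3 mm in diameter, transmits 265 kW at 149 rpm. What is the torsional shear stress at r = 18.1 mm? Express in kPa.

ω = 2π·149/60 = 15.60 rad/s, so T = P/ω = 265×10³ / 15.60 = 16980 N·m.
J = πd⁴/32 = π(0.0953)⁴/32 = 8.098×10^-6 m⁴.
Shear stress varies linearly with radius: τ = T·r/J = 16980 × 0.0181 / 8.098×10^-6 = 3.796×10^7 Pa.

38000 kPa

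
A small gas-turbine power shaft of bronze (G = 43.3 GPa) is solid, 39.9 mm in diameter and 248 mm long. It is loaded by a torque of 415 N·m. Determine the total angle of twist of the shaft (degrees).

0.547°

J = πd⁴/32 = π(0.0399)⁴/32 = 2.488×10^-7 m⁴.
θ = T·L/(G·J) = 415.0 × 0.248 / (43.3×10⁹ × 2.488×10^-7) = 9.553×10^-3 rad.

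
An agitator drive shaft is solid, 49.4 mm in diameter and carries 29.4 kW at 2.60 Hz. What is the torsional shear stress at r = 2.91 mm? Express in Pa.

8.96e6 Pa

ω = 2π·2.60 = 16.34 rad/s, so T = P/ω = 29.4×10³ / 16.34 = 1800 N·m.
J = πd⁴/32 = π(0.0494)⁴/32 = 5.847×10^-7 m⁴.
Shear stress varies linearly with radius: τ = T·r/J = 1800 × 0.00291 / 5.847×10^-7 = 8.957×10^6 Pa.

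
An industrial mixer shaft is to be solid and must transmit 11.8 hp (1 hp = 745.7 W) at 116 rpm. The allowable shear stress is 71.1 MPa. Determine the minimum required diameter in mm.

ω = 2π·116/60 = 12.15 rad/s, so T = P/ω = 11.8×745.7 / 12.15 = 724.4 N·m.
For a solid shaft τ_max = 16T/(πd³), so d = (16T/(π τ_allow))^(1/3) = (16·724.4/(π·7.11×10^7))^(1/3) = 0.03730 m.

37.3 mm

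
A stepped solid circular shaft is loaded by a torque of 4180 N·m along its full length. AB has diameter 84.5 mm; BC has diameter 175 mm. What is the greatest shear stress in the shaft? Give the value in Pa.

Under the same torque, τ_max = 16T/(πd³) is largest where d is smallest — segment AB (d = 84.5 mm).
τ_max = 16·4180/(π·(0.0845)³) = 3.528×10^7 Pa.

3.53e7 Pa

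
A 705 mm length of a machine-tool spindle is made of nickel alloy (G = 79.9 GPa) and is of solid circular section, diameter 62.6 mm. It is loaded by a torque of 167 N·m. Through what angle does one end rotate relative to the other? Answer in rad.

9.77e-4 rad

J = πd⁴/32 = π(0.0626)⁴/32 = 1.508×10^-6 m⁴.
θ = T·L/(G·J) = 167.0 × 0.705 / (79.9×10⁹ × 1.508×10^-6) = 9.774×10^-4 rad.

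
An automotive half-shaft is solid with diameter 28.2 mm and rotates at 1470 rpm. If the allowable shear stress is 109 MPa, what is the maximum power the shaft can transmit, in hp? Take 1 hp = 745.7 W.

99.1 hp

J = πd⁴/32 = π(0.0282)⁴/32 = 6.209×10^-8 m⁴.
T_max = τ_allow·J/r = 1.09×10^8 × 6.209×10^-8 / 0.0141 = 480.0 N·m.
ω = 2π·1470/60 = 153.9 rad/s, so P_max = T_max·ω = 7.388×10^4 W.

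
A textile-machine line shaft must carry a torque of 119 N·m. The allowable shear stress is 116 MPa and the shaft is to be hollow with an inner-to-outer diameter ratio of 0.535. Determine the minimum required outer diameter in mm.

17.9 mm

For a hollow shaft with d_i/d_o = 0.535: τ_max = 16T/(π d_o³ (1−k⁴)), so d_o = [16T/(π τ_allow (1−k⁴))]^(1/3) = [16·119.0/(π·1.16×10^8·0.9181)]^(1/3) = 0.01785 m.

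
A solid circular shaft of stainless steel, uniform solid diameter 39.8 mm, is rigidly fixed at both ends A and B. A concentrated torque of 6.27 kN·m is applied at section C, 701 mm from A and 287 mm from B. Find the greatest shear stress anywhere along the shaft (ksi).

52.1 ksi

With uniform GJ and both ends fixed, compatibility θ_AC = θ_CB gives T_A·a = T_B·b, together with T_A + T_B = T₀.
T_A = T₀·b/(a+b) = 6270·287/988.0 = 1821 N·m; T_B = 4449 N·m.
τ in each portion: τ_AC = 1.47×10^8 Pa, τ_CB = 3.59×10^8 Pa; maximum is in CB.
τ_max = T_CB·r/J = 4449·0.0199/2.46×10^-7 = 3.594×10^8 Pa.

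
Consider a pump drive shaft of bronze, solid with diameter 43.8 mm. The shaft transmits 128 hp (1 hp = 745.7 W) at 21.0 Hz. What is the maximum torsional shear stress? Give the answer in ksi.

6.36 ksi

ω = 2π·21.0 = 131.9 rad/s, so T = P/ω = 128×745.7 / 131.9 = 723.4 N·m.
J = πd⁴/32 = π(0.0438)⁴/32 = 3.613×10^-7 m⁴.
τ_max = T·r/J = 723.4 × 0.0219 / 3.613×10^-7 = 4.385×10^7 Pa.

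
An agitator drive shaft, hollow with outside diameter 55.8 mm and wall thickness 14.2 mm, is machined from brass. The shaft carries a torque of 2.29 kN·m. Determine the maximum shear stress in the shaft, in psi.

J = π(d_o⁴ − d_i⁴)/32 = π(0.0558⁴ − 0.0274⁴)/32 = 8.964×10^-7 m⁴.
τ_max = T·r/J = 2290 × 0.0279 / 8.964×10^-7 = 7.127×10^7 Pa.

10300 psi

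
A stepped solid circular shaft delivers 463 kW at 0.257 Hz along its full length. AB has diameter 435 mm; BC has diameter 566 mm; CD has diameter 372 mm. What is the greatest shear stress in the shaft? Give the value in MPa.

ω = 2π·0.257 = 1.615 rad/s, so T = P/ω = 463×10³ / 1.615 = 286700 N·m.
Under the same torque, τ_max = 16T/(πd³) is largest where d is smallest — segment CD (d = 372 mm).
τ_max = 16·286700/(π·(0.372)³) = 2.837×10^7 Pa.

28.4 MPa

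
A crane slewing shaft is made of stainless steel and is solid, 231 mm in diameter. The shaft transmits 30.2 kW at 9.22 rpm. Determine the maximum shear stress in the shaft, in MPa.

12.9 MPa

ω = 2π·9.22/60 = 0.9655 rad/s, so T = P/ω = 30.2×10³ / 0.9655 = 31280 N·m.
J = πd⁴/32 = π(0.231)⁴/32 = 2.795×10^-4 m⁴.
τ_max = T·r/J = 31280 × 0.116 / 2.795×10^-4 = 1.292×10^7 Pa.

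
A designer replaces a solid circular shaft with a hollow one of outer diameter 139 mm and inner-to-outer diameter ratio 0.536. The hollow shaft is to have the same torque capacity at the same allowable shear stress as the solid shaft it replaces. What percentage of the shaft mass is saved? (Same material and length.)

Equal τ_max and T ⇒ the solid shaft needs d_s³ = d_o³(1−k⁴), so d_s = 139·(1−0.536⁴)^(1/3) = 135.1 mm.
Area ratio A_h/A_s = d_o²(1−k²)/d_s² = (1−k²)/(1−k⁴)^(2/3) = 0.7548.
Mass saving = 1 − 0.7548 = 24.5 %.

24.5 %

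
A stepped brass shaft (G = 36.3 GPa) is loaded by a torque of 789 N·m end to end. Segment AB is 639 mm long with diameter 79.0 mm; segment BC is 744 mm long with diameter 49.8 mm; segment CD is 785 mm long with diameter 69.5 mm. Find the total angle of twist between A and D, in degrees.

J_AB = π(0.0790)⁴/32 = 3.82×10^-6 m⁴; J_BC = π(0.0498)⁴/32 = 6.04×10^-7 m⁴; J_CD = π(0.0695)⁴/32 = 2.29×10^-6 m⁴.
θ = (T/G)·Σ L_i/J_i = (789.0/36.3×10⁹)·(0.639/3.82×10^-6 + 0.744/6.04×10^-7 + 0.785/2.29×10^-6) = 0.03786 rad.

2.17°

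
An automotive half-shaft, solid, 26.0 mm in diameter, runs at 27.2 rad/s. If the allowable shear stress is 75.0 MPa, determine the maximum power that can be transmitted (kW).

J = πd⁴/32 = π(0.0260)⁴/32 = 4.486×10^-8 m⁴.
T_max = τ_allow·J/r = 7.50×10^7 × 4.486×10^-8 / 0.0130 = 258.8 N·m.
ω = 27.2 rad/s, so P_max = T_max·ω = 7040 W.

7.04 kW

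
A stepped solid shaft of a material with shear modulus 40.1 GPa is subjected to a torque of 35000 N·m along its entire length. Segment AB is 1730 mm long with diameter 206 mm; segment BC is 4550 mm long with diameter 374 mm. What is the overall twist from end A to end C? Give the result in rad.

0.0106 rad

J_AB = π(0.206)⁴/32 = 1.77×10^-4 m⁴; J_BC = π(0.374)⁴/32 = 1.92×10^-3 m⁴.
θ = (T/G)·Σ L_i/J_i = (35000/40.1×10⁹)·(1.73/1.77×10^-4 + 4.55/1.92×10^-3) = 0.01061 rad.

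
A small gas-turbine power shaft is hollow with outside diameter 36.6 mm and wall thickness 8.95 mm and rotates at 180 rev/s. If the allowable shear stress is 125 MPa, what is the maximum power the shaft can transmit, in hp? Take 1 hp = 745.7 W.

1700 hp

J = π(d_o⁴ − d_i⁴)/32 = π(0.0366⁴ − 0.0187⁴)/32 = 1.642×10^-7 m⁴.
T_max = τ_allow·J/r = 1.25×10^8 × 1.642×10^-7 / 0.0183 = 1121 N·m.
ω = 2π·180 = 1131 rad/s, so P_max = T_max·ω = 1.268×10^6 W.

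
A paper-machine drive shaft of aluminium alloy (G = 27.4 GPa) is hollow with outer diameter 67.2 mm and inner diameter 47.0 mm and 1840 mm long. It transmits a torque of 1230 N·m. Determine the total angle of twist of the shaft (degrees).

J = π(d_o⁴ − d_i⁴)/32 = π(0.0672⁴ − 0.0470⁴)/32 = 1.523×10^-6 m⁴.
θ = T·L/(G·J) = 1230 × 1.84 / (27.4×10⁹ × 1.523×10^-6) = 0.05423 rad.

3.11°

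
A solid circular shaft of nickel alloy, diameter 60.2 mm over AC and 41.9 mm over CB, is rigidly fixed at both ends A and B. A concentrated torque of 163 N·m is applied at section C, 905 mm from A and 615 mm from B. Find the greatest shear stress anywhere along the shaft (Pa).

Compatibility: T_A·a/J_AC = T_B·b/J_CB with T_A + T_B = T₀.
J_AC = 1.29×10^-6 m⁴, J_CB = 3.03×10^-7 m⁴, so T_A = T₀·(J_AC/a)/((J_AC/a)+(J_CB/b)) = 121.2 N·m, T_B = 41.84 N·m.
τ in each portion: τ_AC = 2.83×10^6 Pa, τ_CB = 2.90×10^6 Pa; maximum is in CB.
τ_max = T_CB·r/J = 41.84·0.0209/3.03×10^-7 = 2.897×10^6 Pa.

2.90e6 Pa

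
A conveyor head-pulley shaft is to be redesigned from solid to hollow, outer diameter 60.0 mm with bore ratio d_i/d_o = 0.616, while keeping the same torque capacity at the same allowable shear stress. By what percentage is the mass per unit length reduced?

31.2 %

Equal τ_max and T ⇒ the solid shaft needs d_s³ = d_o³(1−k⁴), so d_s = 60.0·(1−0.616⁴)^(1/3) = 56.97 mm.
Area ratio A_h/A_s = d_o²(1−k²)/d_s² = (1−k²)/(1−k⁴)^(2/3) = 0.6883.
Mass saving = 1 − 0.6883 = 31.2 %.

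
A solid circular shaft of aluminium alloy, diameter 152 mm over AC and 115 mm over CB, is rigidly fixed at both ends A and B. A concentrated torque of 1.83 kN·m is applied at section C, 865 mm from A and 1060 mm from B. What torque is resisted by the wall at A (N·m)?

Compatibility: T_A·a/J_AC = T_B·b/J_CB with T_A + T_B = T₀.
J_AC = 5.24×10^-5 m⁴, J_CB = 1.72×10^-5 m⁴, so T_A = T₀·(J_AC/a)/((J_AC/a)+(J_CB/b)) = 1444 N·m, T_B = 386.1 N·m.

1440 N·m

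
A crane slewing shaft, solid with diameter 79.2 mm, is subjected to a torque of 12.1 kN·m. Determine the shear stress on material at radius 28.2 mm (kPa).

J = πd⁴/32 = π(0.0792)⁴/32 = 3.863×10^-6 m⁴.
Shear stress varies linearly with radius: τ = T·r/J = 12100 × 0.0282 / 3.863×10^-6 = 8.834×10^7 Pa.

88300 kPa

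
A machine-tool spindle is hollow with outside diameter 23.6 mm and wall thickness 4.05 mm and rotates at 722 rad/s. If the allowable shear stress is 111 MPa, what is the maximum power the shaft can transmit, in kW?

J = π(d_o⁴ − d_i⁴)/32 = π(0.0236⁴ − 0.0155⁴)/32 = 2.479×10^-8 m⁴.
T_max = τ_allow·J/r = 1.11×10^8 × 2.479×10^-8 / 0.0118 = 233.2 N·m.
ω = 722 rad/s, so P_max = T_max·ω = 1.683×10^5 W.

168 kW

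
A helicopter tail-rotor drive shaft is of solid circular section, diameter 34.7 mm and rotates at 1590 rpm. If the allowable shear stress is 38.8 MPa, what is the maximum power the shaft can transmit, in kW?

J = πd⁴/32 = π(0.0347)⁴/32 = 1.423×10^-7 m⁴.
T_max = τ_allow·J/r = 3.88×10^7 × 1.423×10^-7 / 0.0174 = 318.3 N·m.
ω = 2π·1590/60 = 166.5 rad/s, so P_max = T_max·ω = 5.300×10^4 W.

53.0 kW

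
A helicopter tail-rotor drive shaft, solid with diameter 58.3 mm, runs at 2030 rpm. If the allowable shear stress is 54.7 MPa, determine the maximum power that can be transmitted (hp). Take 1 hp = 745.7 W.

607 hp

J = πd⁴/32 = π(0.0583)⁴/32 = 1.134×10^-6 m⁴.
T_max = τ_allow·J/r = 5.47×10^7 × 1.134×10^-6 / 0.0291 = 2128 N·m.
ω = 2π·2030/60 = 212.6 rad/s, so P_max = T_max·ω = 4.524×10^5 W.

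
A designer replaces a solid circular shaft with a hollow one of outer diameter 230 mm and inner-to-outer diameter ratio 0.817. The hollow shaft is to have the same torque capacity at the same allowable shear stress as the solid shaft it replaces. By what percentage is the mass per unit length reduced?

50.7 %

Equal τ_max and T ⇒ the solid shaft needs d_s³ = d_o³(1−k⁴), so d_s = 230·(1−0.817⁴)^(1/3) = 189.0 mm.
Area ratio A_h/A_s = d_o²(1−k²)/d_s² = (1−k²)/(1−k⁴)^(2/3) = 0.4927.
Mass saving = 1 − 0.4927 = 50.7 %.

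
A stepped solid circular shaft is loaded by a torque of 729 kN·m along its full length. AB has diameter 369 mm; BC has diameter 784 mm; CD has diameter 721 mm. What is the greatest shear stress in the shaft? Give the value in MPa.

Under the same torque, τ_max = 16T/(πd³) is largest where d is smallest — segment AB (d = 369 mm).
τ_max = 16·729000/(π·(0.369)³) = 7.390×10^7 Pa.

73.9 MPa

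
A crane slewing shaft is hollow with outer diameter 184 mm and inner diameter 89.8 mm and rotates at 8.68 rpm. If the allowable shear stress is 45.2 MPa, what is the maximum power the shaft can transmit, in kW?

J = π(d_o⁴ − d_i⁴)/32 = π(0.184⁴ − 0.0898⁴)/32 = 1.061×10^-4 m⁴.
T_max = τ_allow·J/r = 4.52×10^7 × 1.061×10^-4 / 0.0920 = 52150 N·m.
ω = 2π·8.68/60 = 0.9090 rad/s, so P_max = T_max·ω = 4.740×10^4 W.

47.4 kW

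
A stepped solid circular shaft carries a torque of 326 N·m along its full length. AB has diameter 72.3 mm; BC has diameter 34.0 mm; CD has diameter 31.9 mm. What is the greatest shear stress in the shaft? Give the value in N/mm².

Under the same torque, τ_max = 16T/(πd³) is largest where d is smallest — segment CD (d = 31.9 mm).
τ_max = 16·326.0/(π·(0.0319)³) = 5.115×10^7 Pa.

51.1 N/mm²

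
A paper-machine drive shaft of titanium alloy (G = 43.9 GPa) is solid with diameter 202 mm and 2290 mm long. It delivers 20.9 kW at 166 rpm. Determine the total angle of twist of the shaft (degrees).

0.0220°

ω = 2π·166/60 = 17.38 rad/s, so T = P/ω = 20.9×10³ / 17.38 = 1202 N·m.
J = πd⁴/32 = π(0.202)⁴/32 = 1.635×10^-4 m⁴.
θ = T·L/(G·J) = 1202 × 2.29 / (43.9×10⁹ × 1.635×10^-4) = 3.837×10^-4 rad.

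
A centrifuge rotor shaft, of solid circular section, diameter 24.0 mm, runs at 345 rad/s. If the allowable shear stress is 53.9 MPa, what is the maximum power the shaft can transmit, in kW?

50.5 kW

J = πd⁴/32 = π(0.0240)⁴/32 = 3.257×10^-8 m⁴.
T_max = τ_allow·J/r = 5.39×10^7 × 3.257×10^-8 / 0.0120 = 146.3 N·m.
ω = 345 rad/s, so P_max = T_max·ω = 5.047×10^4 W.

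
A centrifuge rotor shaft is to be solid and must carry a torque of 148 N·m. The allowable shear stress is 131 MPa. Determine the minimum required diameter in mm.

For a solid shaft τ_max = 16T/(πd³), so d = (16T/(π τ_allow))^(1/3) = (16·148.0/(π·1.31×10^8))^(1/3) = 0.01792 m.

17.9 mm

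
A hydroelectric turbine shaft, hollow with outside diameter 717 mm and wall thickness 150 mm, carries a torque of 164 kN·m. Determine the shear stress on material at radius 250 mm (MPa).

1.78 MPa

J = π(d_o⁴ − d_i⁴)/32 = π(0.717⁴ − 0.417⁴)/32 = 0.02298 m⁴.
Shear stress varies linearly with radius: τ = T·r/J = 164000 × 0.250 / 0.02298 = 1.784×10^6 Pa.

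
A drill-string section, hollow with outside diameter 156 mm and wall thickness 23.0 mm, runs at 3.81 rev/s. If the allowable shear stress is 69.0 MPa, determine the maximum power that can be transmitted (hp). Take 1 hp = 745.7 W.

J = π(d_o⁴ − d_i⁴)/32 = π(0.156⁴ − 0.110⁴)/32 = 4.377×10^-5 m⁴.
T_max = τ_allow·J/r = 6.90×10^7 × 4.377×10^-5 / 0.0780 = 38720 N·m.
ω = 2π·3.81 = 23.94 rad/s, so P_max = T_max·ω = 9.269×10^5 W.

1240 hp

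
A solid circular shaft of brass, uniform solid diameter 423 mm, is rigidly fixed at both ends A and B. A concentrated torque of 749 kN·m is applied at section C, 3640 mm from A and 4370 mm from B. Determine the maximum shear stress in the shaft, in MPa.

With uniform GJ and both ends fixed, compatibility θ_AC = θ_CB gives T_A·a = T_B·b, together with T_A + T_B = T₀.
T_A = T₀·b/(a+b) = 749000·4370/8010 = 408600 N·m; T_B = 340400 N·m.
τ in each portion: τ_AC = 2.75×10^7 Pa, τ_CB = 2.29×10^7 Pa; maximum is in AC.
τ_max = T_AC·r/J = 408600·0.211/3.14×10^-3 = 2.750×10^7 Pa.

27.5 MPa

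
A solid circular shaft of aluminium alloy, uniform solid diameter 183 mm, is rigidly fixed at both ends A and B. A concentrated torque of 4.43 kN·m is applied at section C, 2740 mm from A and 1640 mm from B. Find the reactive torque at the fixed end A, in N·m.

1660 N·m

With uniform GJ and both ends fixed, compatibility θ_AC = θ_CB gives T_A·a = T_B·b, together with T_A + T_B = T₀.
T_A = T₀·b/(a+b) = 4430·1640/4380 = 1659 N·m; T_B = 2771 N·m.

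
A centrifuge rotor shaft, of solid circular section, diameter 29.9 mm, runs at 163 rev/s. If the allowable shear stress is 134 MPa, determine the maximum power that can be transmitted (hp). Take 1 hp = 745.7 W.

J = πd⁴/32 = π(0.0299)⁴/32 = 7.847×10^-8 m⁴.
T_max = τ_allow·J/r = 1.34×10^8 × 7.847×10^-8 / 0.0149 = 703.3 N·m.
ω = 2π·163 = 1024 rad/s, so P_max = T_max·ω = 7.203×10^5 W.

966 hp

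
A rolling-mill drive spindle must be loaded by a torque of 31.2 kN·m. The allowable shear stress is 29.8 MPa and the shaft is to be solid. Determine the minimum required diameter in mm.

For a solid shaft τ_max = 16T/(πd³), so d = (16T/(π τ_allow))^(1/3) = (16·31200/(π·2.98×10^7))^(1/3) = 0.1747 m.

175 mm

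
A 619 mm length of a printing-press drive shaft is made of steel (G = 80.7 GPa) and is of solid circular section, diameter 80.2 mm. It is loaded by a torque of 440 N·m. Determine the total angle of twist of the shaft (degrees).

J = πd⁴/32 = π(0.0802)⁴/32 = 4.062×10^-6 m⁴.
θ = T·L/(G·J) = 440.0 × 0.619 / (80.7×10⁹ × 4.062×10^-6) = 8.309×10^-4 rad.

0.0476°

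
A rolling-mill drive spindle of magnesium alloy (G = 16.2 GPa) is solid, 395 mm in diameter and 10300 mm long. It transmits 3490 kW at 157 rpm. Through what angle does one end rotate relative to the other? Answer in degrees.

ω = 2π·157/60 = 16.44 rad/s, so T = P/ω = 3490×10³ / 16.44 = 212300 N·m.
J = πd⁴/32 = π(0.395)⁴/32 = 2.390×10^-3 m⁴.
θ = T·L/(G·J) = 212300 × 10.3 / (16.2×10⁹ × 2.390×10^-3) = 0.05647 rad.

3.24°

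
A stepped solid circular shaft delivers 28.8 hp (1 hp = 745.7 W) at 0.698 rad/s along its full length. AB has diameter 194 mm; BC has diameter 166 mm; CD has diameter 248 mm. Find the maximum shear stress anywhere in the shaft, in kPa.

ω = 0.698 rad/s, so T = P/ω = 28.8×745.7 / 0.6980 = 30770 N·m.
Under the same torque, τ_max = 16T/(πd³) is largest where d is smallest — segment BC (d = 166 mm).
τ_max = 16·30770/(π·(0.166)³) = 3.426×10^7 Pa.

34300 kPa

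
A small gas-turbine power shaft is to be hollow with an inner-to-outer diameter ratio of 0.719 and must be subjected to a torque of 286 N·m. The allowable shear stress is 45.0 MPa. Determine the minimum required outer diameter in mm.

For a hollow shaft with d_i/d_o = 0.719: τ_max = 16T/(π d_o³ (1−k⁴)), so d_o = [16T/(π τ_allow (1−k⁴))]^(1/3) = [16·286.0/(π·4.50×10^7·0.7328)]^(1/3) = 0.03535 m.

35.3 mm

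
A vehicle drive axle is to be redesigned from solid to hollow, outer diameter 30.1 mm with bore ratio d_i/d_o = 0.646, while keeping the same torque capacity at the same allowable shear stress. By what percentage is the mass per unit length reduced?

Equal τ_max and T ⇒ the solid shaft needs d_s³ = d_o³(1−k⁴), so d_s = 30.1·(1−0.646⁴)^(1/3) = 28.24 mm.
Area ratio A_h/A_s = d_o²(1−k²)/d_s² = (1−k²)/(1−k⁴)^(2/3) = 0.6620.
Mass saving = 1 − 0.6620 = 33.8 %.

33.8 %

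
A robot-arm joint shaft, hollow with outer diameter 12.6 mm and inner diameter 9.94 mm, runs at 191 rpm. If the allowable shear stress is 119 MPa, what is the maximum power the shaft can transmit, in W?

573 W

J = π(d_o⁴ − d_i⁴)/32 = π(0.0126⁴ − 0.00994⁴)/32 = 1.516×10^-9 m⁴.
T_max = τ_allow·J/r = 1.19×10^8 × 1.516×10^-9 / 0.00630 = 28.64 N·m.
ω = 2π·191/60 = 20.00 rad/s, so P_max = T_max·ω = 572.8 W.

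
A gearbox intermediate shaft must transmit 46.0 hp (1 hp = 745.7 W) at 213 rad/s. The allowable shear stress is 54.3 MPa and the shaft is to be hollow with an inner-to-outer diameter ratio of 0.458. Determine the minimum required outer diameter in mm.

ω = 213 rad/s, so T = P/ω = 46.0×745.7 / 213.0 = 161.0 N·m.
For a hollow shaft with d_i/d_o = 0.458: τ_max = 16T/(π d_o³ (1−k⁴)), so d_o = [16T/(π τ_allow (1−k⁴))]^(1/3) = [16·161.0/(π·5.43×10^7·0.9560)]^(1/3) = 0.02509 m.

25.1 mm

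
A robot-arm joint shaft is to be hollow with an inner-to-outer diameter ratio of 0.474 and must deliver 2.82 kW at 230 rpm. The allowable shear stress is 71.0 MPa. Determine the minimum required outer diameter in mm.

20.7 mm

ω = 2π·230/60 = 24.09 rad/s, so T = P/ω = 2.82×10³ / 24.09 = 117.1 N·m.
For a hollow shaft with d_i/d_o = 0.474: τ_max = 16T/(π d_o³ (1−k⁴)), so d_o = [16T/(π τ_allow (1−k⁴))]^(1/3) = [16·117.1/(π·7.10×10^7·0.9495)]^(1/3) = 0.02068 m.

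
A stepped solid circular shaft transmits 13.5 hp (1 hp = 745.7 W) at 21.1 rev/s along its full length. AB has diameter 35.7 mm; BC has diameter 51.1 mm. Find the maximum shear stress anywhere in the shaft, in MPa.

8.50 MPa

ω = 2π·21.1 = 132.6 rad/s, so T = P/ω = 13.5×745.7 / 132.6 = 75.93 N·m.
Under the same torque, τ_max = 16T/(πd³) is largest where d is smallest — segment AB (d = 35.7 mm).
τ_max = 16·75.93/(π·(0.0357)³) = 8.500×10^6 Pa.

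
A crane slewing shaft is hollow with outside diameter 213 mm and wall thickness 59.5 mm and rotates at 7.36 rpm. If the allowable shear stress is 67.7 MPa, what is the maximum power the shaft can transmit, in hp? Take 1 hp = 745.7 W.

J = π(d_o⁴ − d_i⁴)/32 = π(0.213⁴ − 0.0940⁴)/32 = 1.944×10^-4 m⁴.
T_max = τ_allow·J/r = 6.77×10^7 × 1.944×10^-4 / 0.106 = 123600 N·m.
ω = 2π·7.36/60 = 0.7707 rad/s, so P_max = T_max·ω = 9.525×10^4 W.

128 hp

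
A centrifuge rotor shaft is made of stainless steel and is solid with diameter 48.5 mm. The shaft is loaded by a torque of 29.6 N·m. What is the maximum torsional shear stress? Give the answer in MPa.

J = πd⁴/32 = π(0.0485)⁴/32 = 5.432×10^-7 m⁴.
τ_max = T·r/J = 29.60 × 0.0243 / 5.432×10^-7 = 1.321×10^6 Pa.

1.32 MPa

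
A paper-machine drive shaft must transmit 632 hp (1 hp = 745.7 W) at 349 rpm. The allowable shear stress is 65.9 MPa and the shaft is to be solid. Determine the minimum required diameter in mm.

ω = 2π·349/60 = 36.55 rad/s, so T = P/ω = 632×745.7 / 36.55 = 12900 N·m.
For a solid shaft τ_max = 16T/(πd³), so d = (16T/(π τ_allow))^(1/3) = (16·12900/(π·6.59×10^7))^(1/3) = 0.09989 m.

99.9 mm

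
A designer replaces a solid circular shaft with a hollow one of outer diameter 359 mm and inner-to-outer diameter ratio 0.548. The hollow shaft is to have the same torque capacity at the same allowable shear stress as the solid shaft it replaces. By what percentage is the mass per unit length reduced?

25.5 %

Equal τ_max and T ⇒ the solid shaft needs d_s³ = d_o³(1−k⁴), so d_s = 359·(1−0.548⁴)^(1/3) = 347.9 mm.
Area ratio A_h/A_s = d_o²(1−k²)/d_s² = (1−k²)/(1−k⁴)^(2/3) = 0.7452.
Mass saving = 1 − 0.7452 = 25.5 %.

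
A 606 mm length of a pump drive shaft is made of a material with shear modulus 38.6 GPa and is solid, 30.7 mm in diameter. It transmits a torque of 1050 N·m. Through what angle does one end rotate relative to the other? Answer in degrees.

10.8°

J = πd⁴/32 = π(0.0307)⁴/32 = 8.721×10^-8 m⁴.
θ = T·L/(G·J) = 1050 × 0.606 / (38.6×10⁹ × 8.721×10^-8) = 0.1890 rad.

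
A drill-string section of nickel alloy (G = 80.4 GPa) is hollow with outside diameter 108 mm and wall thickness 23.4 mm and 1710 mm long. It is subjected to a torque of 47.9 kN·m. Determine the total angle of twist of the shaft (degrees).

4.87°

J = π(d_o⁴ − d_i⁴)/32 = π(0.108⁴ − 0.0612⁴)/32 = 1.198×10^-5 m⁴.
θ = T·L/(G·J) = 47900 × 1.71 / (80.4×10⁹ × 1.198×10^-5) = 0.08504 rad.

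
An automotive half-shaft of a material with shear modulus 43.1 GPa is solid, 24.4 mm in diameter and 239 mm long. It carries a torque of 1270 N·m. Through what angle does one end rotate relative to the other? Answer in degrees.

J = πd⁴/32 = π(0.0244)⁴/32 = 3.480×10^-8 m⁴.
θ = T·L/(G·J) = 1270 × 0.239 / (43.1×10⁹ × 3.480×10^-8) = 0.2024 rad.

11.6°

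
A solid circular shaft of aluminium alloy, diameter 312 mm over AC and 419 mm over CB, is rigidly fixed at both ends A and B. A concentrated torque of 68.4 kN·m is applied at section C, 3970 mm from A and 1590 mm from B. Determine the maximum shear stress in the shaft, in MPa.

4.22 MPa

Compatibility: T_A·a/J_AC = T_B·b/J_CB with T_A + T_B = T₀.
J_AC = 9.30×10^-4 m⁴, J_CB = 3.03×10^-3 m⁴, so T_A = T₀·(J_AC/a)/((J_AC/a)+(J_CB/b)) = 7499 N·m, T_B = 60900 N·m.
τ in each portion: τ_AC = 1.26×10^6 Pa, τ_CB = 4.22×10^6 Pa; maximum is in CB.
τ_max = T_CB·r/J = 60900·0.209/3.03×10^-3 = 4.217×10^6 Pa.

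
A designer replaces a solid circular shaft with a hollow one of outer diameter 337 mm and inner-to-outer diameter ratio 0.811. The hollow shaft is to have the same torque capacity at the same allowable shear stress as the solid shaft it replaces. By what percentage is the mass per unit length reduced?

50.1 %

Equal τ_max and T ⇒ the solid shaft needs d_s³ = d_o³(1−k⁴), so d_s = 337·(1−0.811⁴)^(1/3) = 279.0 mm.
Area ratio A_h/A_s = d_o²(1−k²)/d_s² = (1−k²)/(1−k⁴)^(2/3) = 0.4994.
Mass saving = 1 − 0.4994 = 50.1 %.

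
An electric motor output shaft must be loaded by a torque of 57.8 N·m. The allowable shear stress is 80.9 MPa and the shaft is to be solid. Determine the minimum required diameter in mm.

15.4 mm

For a solid shaft τ_max = 16T/(πd³), so d = (16T/(π τ_allow))^(1/3) = (16·57.80/(π·8.09×10^7))^(1/3) = 0.01538 m.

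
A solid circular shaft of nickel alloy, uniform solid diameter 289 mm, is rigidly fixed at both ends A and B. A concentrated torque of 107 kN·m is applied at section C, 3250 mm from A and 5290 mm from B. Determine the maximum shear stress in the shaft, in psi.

2030 psi

With uniform GJ and both ends fixed, compatibility θ_AC = θ_CB gives T_A·a = T_B·b, together with T_A + T_B = T₀.
T_A = T₀·b/(a+b) = 107000·5290/8540 = 66280 N·m; T_B = 40720 N·m.
τ in each portion: τ_AC = 1.40×10^7 Pa, τ_CB = 8.59×10^6 Pa; maximum is in AC.
τ_max = T_AC·r/J = 66280·0.144/6.85×10^-4 = 1.398×10^7 Pa.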